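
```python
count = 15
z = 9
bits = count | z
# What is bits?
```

Trace:
`count = 15` → count = 15
`z = 9` → z = 9
`bits = count | z` → bits = 15
So bits = 15

Answer: 15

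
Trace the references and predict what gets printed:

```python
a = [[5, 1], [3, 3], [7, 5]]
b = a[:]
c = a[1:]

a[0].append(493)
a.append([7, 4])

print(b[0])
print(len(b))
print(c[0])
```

Key concept: slice with nested mutation.
Step by step:
`a = [[5, 1], [3, 3], [7, 5]]` → a = [[5, 1], [3, 3], [7, 5]]
`b = a[:]` → b = [[5, 1], [3, 3], [7, 5]]
`c = a[1:]` → c = [[3, 3], [7, 5]]
`a[0].append(493)` → a = [[5, 1, 493], [3, 3], [7, 5]]; b = [[5, 1, 493], [3, 3], [7, 5]]
`a.append([7, 4])` → a = [[5, 1, 493], [3, 3], [7, 5], [7, 4]]
`print(b[0])` → prints [5, 1, 493]
`print(len(b))` → prints 3
`print(c[0])` → prints [3, 3]

Answer:
[5, 1, 493]
3
[3, 3]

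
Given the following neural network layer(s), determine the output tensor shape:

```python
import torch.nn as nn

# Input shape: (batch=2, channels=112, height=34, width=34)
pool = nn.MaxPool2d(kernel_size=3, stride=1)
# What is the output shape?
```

Input: (2, 112, 34, 34) -> Output: (2, 112, 32, 32)

Answer: (2, 112, 32, 32)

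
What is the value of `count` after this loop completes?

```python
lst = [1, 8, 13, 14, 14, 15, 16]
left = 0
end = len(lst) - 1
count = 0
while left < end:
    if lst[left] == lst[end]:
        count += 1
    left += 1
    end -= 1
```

Count matching pairs from ends
`count` takes the values: 0

Answer: 0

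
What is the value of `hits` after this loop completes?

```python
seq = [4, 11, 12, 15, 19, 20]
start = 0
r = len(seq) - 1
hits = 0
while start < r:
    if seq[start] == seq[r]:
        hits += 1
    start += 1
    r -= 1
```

Count matching pairs from ends
`hits` takes the values: 0

Answer: 0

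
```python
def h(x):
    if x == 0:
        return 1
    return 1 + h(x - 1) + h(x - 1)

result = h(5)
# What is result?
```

h(x) = 1 + 2·h(x-1), h(0)=1. Closed form: (1+1)·2^5 - 1 = 63.

Answer: 63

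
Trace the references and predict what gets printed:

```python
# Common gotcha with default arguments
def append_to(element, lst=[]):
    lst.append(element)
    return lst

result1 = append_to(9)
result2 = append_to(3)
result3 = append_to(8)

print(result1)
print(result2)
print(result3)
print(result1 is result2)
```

Key concept: mutable default argument gotcha.
Step by step:
`result1 = append_to(9)` → result1 = [9]
`result2 = append_to(3)` → result1 = [9, 3] (same object as result2); result2 = [9, 3] (same object as result1)
`result3 = append_to(8)` → result1 = [9, 3, 8] (same object as result2, result3); result2 = [9, 3, 8] (same object as result1, result3); result3 = [9, 3, 8] (same object as result1, result2)
`print(result1)` → prints [9, 3, 8]
`print(result2)` → prints [9, 3, 8]
`print(result3)` → prints [9, 3, 8]
`print(result1 is result2)` → prints True

Answer:
[9, 3, 8]
[9, 3, 8]
[9, 3, 8]
True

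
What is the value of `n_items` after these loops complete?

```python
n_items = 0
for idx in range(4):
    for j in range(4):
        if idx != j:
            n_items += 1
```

4² - 4 (exclude diagonal)
`n_items` takes the values: 0 → 1 → 2 → 3 → 4 → 5 → 6 → 7 → 8 → 9 → 10 → 11 → 12

Answer: 12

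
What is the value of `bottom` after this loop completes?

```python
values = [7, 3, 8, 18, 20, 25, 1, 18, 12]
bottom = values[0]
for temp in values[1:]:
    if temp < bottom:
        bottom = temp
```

Minimum of [7, 3, 8, 18, 20, 25, 1, 18, 12]
`bottom` takes the values: 7 → 3 → 1

Answer: 1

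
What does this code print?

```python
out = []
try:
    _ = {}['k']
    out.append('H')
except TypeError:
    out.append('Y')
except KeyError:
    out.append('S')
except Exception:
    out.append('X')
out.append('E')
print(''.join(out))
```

Execution trace: 'S' (except KeyError) → 'E' (after the try/except). Output: SE

Answer: SE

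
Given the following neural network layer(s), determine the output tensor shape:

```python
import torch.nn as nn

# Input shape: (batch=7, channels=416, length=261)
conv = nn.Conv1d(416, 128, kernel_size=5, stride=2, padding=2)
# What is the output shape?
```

Input: (7, 416, 261) -> Output: (7, 128, 131)

Answer: (7, 128, 131)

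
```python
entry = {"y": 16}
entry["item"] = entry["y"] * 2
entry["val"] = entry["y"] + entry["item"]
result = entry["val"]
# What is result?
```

Trace:
`entry = {"y": 16}` → entry = {'y': 16}
`entry["item"] = entry["y"] * 2` → entry = {'y': 16, 'item': 32}
`entry["val"] = entry["y"] + entry["item"]` → entry = {'y': 16, 'item': 32, 'val': 48}
`result = entry["val"]` → result = 48
So result = 48

Answer: 48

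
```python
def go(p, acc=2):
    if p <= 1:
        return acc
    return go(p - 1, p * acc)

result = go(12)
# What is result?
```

Accumulator trace (n, acc): (12, 2) -> (11, 24) -> (10, 264) -> (9, 2640) -> (8, 23760) -> (7, 190080) -> (6, 1330560) -> (5, 7983360) -> (4, 39916800) -> (3, 159667200) -> (2, 479001600) -> (1, 958003200) -> return 958003200

Answer: 958003200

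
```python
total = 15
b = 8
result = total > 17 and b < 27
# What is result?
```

Trace:
`total = 15` → total = 15
`b = 8` → b = 8
`result = total > 17 and b < 27` → result = False
So result = False

Answer: False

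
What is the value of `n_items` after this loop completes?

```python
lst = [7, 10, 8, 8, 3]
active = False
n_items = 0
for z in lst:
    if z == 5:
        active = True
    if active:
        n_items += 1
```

Count elements after first 5 in [7, 10, 8, 8, 3]
`n_items` takes the values: 0

Answer: 0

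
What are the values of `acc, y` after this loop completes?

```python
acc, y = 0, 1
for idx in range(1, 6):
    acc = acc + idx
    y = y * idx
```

Sum and factorial of 1 to 5
`acc, y` takes the values: (0, 1) → (1, 1) → (3, 1) → (3, 2) → (6, 2) → (6, 6) → (10, 6) → (10, 24) → (15, 24) → (15, 120)

Answer: 15, 120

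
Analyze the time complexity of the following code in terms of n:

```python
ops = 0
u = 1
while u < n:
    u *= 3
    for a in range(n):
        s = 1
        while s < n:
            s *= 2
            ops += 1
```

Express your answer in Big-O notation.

Each loop level contributes: log n × n × log n. Multiplying the contributions gives O(n log² n).

Answer: O(n log² n)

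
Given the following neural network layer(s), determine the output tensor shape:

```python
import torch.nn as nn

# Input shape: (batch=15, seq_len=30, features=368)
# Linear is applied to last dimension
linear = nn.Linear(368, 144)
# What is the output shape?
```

Input: (15, 30, 368) -> Output: (15, 30, 144)

Answer: (15, 30, 144)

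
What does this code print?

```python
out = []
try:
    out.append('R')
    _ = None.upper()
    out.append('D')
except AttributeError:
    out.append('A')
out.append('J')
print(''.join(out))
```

Execution trace: 'R' (try body) → 'A' (except AttributeError) → 'J' (after the try/except). Output: RAJ

Answer: RAJ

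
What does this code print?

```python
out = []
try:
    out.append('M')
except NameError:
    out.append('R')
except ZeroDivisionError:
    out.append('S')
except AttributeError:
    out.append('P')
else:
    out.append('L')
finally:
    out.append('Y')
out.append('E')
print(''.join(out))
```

Execution trace: 'M' (try body, no exception) → 'L' (else) → 'Y' (finally) → 'E' (after the try/except). Output: MLYE

Answer: MLYE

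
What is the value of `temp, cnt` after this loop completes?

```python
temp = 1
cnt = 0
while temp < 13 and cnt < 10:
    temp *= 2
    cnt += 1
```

Double until >= 13 or 10 iterations
`temp, cnt` takes the values: (1, 0) → (2, 0) → (2, 1) → (4, 1) → (4, 2) → (8, 2) → (8, 3) → (16, 3) → (16, 4)

Answer: 16, 4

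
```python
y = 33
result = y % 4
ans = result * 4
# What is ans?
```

Trace:
`y = 33` → y = 33
`result = y % 4` → result = 1
`ans = result * 4` → ans = 4
So ans = 4

Answer: 4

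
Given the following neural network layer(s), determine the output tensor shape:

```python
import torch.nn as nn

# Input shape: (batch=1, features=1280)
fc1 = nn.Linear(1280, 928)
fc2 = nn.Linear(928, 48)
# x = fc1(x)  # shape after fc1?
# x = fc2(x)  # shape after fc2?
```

Input: (1, 1280) -> after fc1: (1, 928) -> Output: (1, 48)

Answer: (1, 48)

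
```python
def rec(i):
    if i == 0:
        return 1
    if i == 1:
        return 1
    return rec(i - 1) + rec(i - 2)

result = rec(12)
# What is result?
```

Build up from base cases: rec(0)=1, rec(1)=1, rec(2)=2, rec(3)=3, rec(4)=5, rec(5)=8, rec(6)=13, ..., rec(12)=233

Answer: 233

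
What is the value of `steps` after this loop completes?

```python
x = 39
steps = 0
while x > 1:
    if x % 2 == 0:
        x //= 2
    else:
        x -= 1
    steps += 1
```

Steps to reduce 39 to 1
`steps` takes the values: 0 → 1 → 2 → 3 → 4 → 5 → 6 → 7 → 8

Answer: 8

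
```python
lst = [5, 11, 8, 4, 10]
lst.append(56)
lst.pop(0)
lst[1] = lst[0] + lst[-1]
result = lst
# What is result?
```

Trace:
`lst = [5, 11, 8, 4, 10]` → lst = [5, 11, 8, 4, 10]
`lst.append(56)` → lst = [5, 11, 8, 4, 10, 56]
`lst.pop(0)` → lst = [11, 8, 4, 10, 56]
`lst[1] = lst[0] + lst[-1]` → lst = [11, 67, 4, 10, 56]
`result = lst` → result = [11, 67, 4, 10, 56]
So result = [11, 67, 4, 10, 56]

Answer: [11, 67, 4, 10, 56]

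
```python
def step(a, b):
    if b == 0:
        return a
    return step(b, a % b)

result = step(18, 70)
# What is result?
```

step(18, 70) -> step(70, 18) -> step(18, 16) -> step(16, 2) -> step(2, 0) -> 2

Answer: 2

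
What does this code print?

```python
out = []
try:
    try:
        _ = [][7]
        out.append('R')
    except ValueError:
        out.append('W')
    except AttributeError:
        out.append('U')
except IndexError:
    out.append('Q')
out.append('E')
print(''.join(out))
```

Execution trace: 'Q' (outer except IndexError) → 'E' (after the try/except). Output: QE

Answer: QE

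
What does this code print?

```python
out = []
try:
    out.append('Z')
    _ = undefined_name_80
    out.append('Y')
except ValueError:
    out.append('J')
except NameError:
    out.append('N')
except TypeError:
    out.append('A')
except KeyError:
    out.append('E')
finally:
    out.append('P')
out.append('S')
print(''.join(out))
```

Execution trace: 'Z' (try body) → 'N' (except NameError) → 'P' (finally) → 'S' (after the try/except). Output: ZNPS

Answer: ZNPS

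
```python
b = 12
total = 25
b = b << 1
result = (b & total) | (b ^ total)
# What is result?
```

Trace:
`b = 12` → b = 12
`total = 25` → total = 25
`b = b << 1` → b = 24
`result = (b & total) | (b ^ total)` → result = 25
So result = 25

Answer: 25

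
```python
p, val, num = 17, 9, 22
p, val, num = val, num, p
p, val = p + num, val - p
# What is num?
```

Trace:
`p, val, num = 17, 9, 22` → p = 17; val = 9; num = 22
`p, val, num = val, num, p` → p = 9; val = 22; num = 17
`p, val = p + num, val - p` → p = 26; val = 13
So num = 17

Answer: 17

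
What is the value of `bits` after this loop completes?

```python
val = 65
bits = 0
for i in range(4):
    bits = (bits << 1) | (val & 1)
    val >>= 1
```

Reverse lowest 4 bits of 65
`bits` takes the values: 0 → 1 → 2 → 4 → 8

Answer: 8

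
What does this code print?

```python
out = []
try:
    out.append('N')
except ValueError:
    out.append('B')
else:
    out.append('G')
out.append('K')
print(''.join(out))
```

Execution trace: 'N' (try body, no exception) → 'G' (else) → 'K' (after the try/except). Output: NGK

Answer: NGK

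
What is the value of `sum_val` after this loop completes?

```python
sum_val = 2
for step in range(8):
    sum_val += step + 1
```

Start at 2, add 1 to 8 = 38
`sum_val` takes the values: 2 → 3 → 5 → 8 → 12 → 17 → 23 → 30 → 38

Answer: 38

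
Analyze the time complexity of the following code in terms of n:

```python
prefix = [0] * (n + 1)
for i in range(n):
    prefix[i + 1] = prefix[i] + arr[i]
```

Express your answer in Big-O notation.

This is Prefix sum computation. Time complexity: O(n).

Answer: O(n)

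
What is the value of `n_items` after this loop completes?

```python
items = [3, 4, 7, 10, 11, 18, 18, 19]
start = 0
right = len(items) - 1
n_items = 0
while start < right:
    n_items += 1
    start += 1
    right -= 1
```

Iterations until pointers meet (list length 8)
`n_items` takes the values: 0 → 1 → 2 → 3 → 4

Answer: 4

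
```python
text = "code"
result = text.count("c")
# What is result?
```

Trace:
`text = "code"` → text = 'code'
`result = text.count("c")` → result = 1
So result = 1

Answer: 1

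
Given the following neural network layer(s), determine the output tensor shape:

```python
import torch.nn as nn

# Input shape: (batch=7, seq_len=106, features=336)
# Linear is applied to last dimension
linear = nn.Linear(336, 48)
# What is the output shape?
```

Input: (7, 106, 336) -> Output: (7, 106, 48)

Answer: (7, 106, 48)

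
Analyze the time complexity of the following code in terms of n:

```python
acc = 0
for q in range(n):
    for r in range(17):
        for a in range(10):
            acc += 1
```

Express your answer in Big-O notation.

Each loop level contributes: n × 1 × 1. Multiplying the contributions gives O(n).

Answer: O(n)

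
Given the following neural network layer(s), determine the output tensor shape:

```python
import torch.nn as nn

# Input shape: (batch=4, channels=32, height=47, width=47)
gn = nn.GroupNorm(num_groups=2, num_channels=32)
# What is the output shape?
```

Input: (4, 32, 47, 47) -> Output: (4, 32, 47, 47)

Answer: (4, 32, 47, 47)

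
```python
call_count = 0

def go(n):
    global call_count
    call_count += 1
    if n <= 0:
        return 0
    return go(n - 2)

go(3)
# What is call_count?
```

Linear recursion stepping by 2: 3 calls from n=3 down to ≤0.

Answer: 3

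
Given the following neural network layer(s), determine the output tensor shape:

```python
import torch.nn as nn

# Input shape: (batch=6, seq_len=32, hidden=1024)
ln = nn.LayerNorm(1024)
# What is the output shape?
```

Input: (6, 32, 1024) -> Output: (6, 32, 1024)

Answer: (6, 32, 1024)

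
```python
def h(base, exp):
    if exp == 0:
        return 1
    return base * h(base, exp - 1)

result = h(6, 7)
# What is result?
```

h(6, 7) = 6 * 6 * 6 * 6 * 6 * 6 * 6 = 279936

Answer: 279936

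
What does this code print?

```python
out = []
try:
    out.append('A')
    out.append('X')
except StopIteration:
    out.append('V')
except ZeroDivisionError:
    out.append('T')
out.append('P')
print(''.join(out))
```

Execution trace: 'A' (try body) → 'X' (try body, no exception) → 'P' (after the try/except). Output: AXP

Answer: AXP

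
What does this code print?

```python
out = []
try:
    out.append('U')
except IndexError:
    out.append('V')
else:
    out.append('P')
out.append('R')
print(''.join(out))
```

Execution trace: 'U' (try body, no exception) → 'P' (else) → 'R' (after the try/except). Output: UPR

Answer: UPR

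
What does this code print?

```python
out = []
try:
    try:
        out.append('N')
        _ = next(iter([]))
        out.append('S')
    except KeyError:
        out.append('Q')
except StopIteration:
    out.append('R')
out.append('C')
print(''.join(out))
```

Execution trace: 'N' (try body) → 'R' (outer except StopIteration) → 'C' (after the try/except). Output: NRC

Answer: NRC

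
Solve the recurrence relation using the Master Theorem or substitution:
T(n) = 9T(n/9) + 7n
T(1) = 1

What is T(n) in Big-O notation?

By Master Theorem: a=9, b=9, f(n)=7n. Since log_9(9) = 1 and f(n) = Θ(n^1), Case 2 applies. T(n) = O(n log n).

Answer: O(n log n)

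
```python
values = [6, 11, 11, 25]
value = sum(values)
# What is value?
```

Trace:
`values = [6, 11, 11, 25]` → values = [6, 11, 11, 25]
`value = sum(values)` → value = 53
So value = 53

Answer: 53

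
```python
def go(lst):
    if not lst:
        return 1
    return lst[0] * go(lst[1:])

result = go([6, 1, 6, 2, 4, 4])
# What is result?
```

Product over [6, 1, 6, 2, 4, 4] = 6 * 1 * 6 * 2 * 4 * 4 = 1152

Answer: 1152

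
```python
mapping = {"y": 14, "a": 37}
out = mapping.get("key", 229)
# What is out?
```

Trace:
`mapping = {"y": 14, "a": 37}` → mapping = {'y': 14, 'a': 37}
`out = mapping.get("key", 229)` → out = 229
So out = 229

Answer: 229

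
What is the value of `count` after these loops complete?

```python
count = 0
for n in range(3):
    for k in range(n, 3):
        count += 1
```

Upper triangle: 3 + 2 + ... + 1
`count` takes the values: 0 → 1 → 2 → 3 → 4 → 5 → 6

Answer: 6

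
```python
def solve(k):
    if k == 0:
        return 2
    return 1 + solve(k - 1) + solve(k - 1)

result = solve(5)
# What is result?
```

solve(k) = 1 + 2·solve(k-1), solve(0)=2. Closed form: (2+1)·2^5 - 1 = 95.

Answer: 95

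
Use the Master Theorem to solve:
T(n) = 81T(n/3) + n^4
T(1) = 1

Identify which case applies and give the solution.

a=81, b=3, f(n)=n^4. log_3(81) = 4. Since c=4 = 4, Case 2 applies: T(n) = Θ(n^log_b(a) · log n) = O(n^4 log n).

Answer: O(n^4 log n) - Case 2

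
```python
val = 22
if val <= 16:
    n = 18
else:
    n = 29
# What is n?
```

Trace:
`val = 22` → val = 22
`if val <= 16: ...` → val <= 16 is False, take else branch → n = 29
So n = 29

Answer: 29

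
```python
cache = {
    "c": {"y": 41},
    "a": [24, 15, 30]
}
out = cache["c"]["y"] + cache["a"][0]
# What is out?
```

Trace:
`cache = { ...` → cache = {'c': {'y': 41}, 'a': [24, 15, 30]}
`out = cache["c"]["y"] + cache["a"][0]` → out = 65
So out = 65

Answer: 65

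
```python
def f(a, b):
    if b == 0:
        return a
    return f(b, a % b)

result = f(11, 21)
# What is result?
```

f(11, 21) -> f(21, 11) -> f(11, 10) -> f(10, 1) -> f(1, 0) -> 1

Answer: 1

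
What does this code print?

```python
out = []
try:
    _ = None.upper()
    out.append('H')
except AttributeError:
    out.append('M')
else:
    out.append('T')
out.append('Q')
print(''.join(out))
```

Execution trace: 'M' (except AttributeError) → 'Q' (after the try/except). Output: MQ

Answer: MQ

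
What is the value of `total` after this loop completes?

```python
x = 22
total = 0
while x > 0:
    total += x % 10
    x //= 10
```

Sum digits of 22
`total` takes the values: 0 → 2 → 4

Answer: 4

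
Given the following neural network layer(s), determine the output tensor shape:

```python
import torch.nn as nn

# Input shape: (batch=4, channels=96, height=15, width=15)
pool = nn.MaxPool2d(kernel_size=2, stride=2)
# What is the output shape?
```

Input: (4, 96, 15, 15) -> Output: (4, 96, 7, 7)

Answer: (4, 96, 7, 7)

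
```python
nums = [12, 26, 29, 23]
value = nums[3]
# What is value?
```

Trace:
`nums = [12, 26, 29, 23]` → nums = [12, 26, 29, 23]
`value = nums[3]` → value = 23
So value = 23

Answer: 23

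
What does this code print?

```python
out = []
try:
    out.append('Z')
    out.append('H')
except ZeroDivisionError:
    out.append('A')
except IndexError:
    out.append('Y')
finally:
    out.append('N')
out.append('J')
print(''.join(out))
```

Execution trace: 'Z' (try body) → 'H' (try body, no exception) → 'N' (finally) → 'J' (after the try/except). Output: ZHNJ

Answer: ZHNJ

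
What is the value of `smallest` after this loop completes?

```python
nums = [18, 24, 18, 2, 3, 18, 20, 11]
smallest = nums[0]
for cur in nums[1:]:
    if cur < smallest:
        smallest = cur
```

Minimum of [18, 24, 18, 2, 3, 18, 20, 11]
`smallest` takes the values: 18 → 2

Answer: 2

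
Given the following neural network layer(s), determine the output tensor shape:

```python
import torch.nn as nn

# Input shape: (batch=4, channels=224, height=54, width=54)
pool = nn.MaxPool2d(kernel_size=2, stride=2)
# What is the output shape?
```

Input: (4, 224, 54, 54) -> Output: (4, 224, 27, 27)

Answer: (4, 224, 27, 27)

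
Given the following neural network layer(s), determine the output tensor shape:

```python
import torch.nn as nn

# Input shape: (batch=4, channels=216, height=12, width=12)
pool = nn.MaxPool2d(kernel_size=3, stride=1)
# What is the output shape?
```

Input: (4, 216, 12, 12) -> Output: (4, 216, 10, 10)

Answer: (4, 216, 10, 10)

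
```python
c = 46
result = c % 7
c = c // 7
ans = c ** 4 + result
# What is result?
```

Trace:
`c = 46` → c = 46
`result = c % 7` → result = 4
`c = c // 7` → c = 6
`ans = c ** 4 + result` → ans = 1300
So result = 4

Answer: 4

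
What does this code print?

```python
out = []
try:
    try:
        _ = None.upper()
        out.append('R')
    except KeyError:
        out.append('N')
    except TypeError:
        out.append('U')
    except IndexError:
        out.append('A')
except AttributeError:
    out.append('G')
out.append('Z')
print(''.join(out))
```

Execution trace: 'G' (outer except AttributeError) → 'Z' (after the try/except). Output: GZ

Answer: GZ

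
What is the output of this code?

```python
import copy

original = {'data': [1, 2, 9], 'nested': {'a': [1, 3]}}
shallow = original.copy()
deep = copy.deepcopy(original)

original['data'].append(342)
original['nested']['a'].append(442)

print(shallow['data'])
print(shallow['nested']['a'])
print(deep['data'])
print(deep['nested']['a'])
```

Key concept: comparing shallow vs deep copy.
Step by step:
`original = {'data': [1, 2, 9], 'nested': {'a': [1, 3]}}` → original = {'data': [1, 2, 9], 'nested': {'a': [1, 3]}}
`shallow = original.copy()` → shallow = {'data': [1, 2, 9], 'nested': {'a': [1, 3]}}
`deep = copy.deepcopy(original)` → deep = {'data': [1, 2, 9], 'nested': {'a': [1, 3]}}
`original['data'].append(342)` → original = {'data': [1, 2, 9, 342], 'nested': {'a': [1, 3]}}; shallow = {'data': [1, 2, 9, 342], 'nested': {'a': [1, 3]}}
`original['nested']['a'].append(442)` → original = {'data': [1, 2, 9, 342], 'nested': {'a': [1, 3, 442]}}; shallow = {'data': [1, 2, 9, 342], 'nested': {'a': [1, 3, 442]}}
`print(shallow['data'])` → prints [1, 2, 9, 342]
`print(shallow['nested']['a'])` → prints [1, 3, 442]
`print(deep['data'])` → prints [1, 2, 9]
`print(deep['nested']['a'])` → prints [1, 3]

Answer:
[1, 2, 9, 342]
[1, 3, 442]
[1, 2, 9]
[1, 3]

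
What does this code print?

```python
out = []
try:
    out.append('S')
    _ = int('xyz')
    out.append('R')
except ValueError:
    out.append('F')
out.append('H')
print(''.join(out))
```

Execution trace: 'S' (try body) → 'F' (except ValueError) → 'H' (after the try/except). Output: SFH

Answer: SFH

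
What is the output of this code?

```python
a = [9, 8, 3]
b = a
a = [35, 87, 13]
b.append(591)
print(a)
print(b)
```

Key concept: rebinding vs mutation: a is rebound to a new list, b still points at the original.
Step by step:
`a = [9, 8, 3]` → a = [9, 8, 3]
`b = a` → b = [9, 8, 3] (same object as a)
`a = [35, 87, 13]` → a = [35, 87, 13]
`b.append(591)` → b = [9, 8, 3, 591]
`print(a)` → prints [35, 87, 13]
`print(b)` → prints [9, 8, 3, 591]

Answer:
[35, 87, 13]
[9, 8, 3, 591]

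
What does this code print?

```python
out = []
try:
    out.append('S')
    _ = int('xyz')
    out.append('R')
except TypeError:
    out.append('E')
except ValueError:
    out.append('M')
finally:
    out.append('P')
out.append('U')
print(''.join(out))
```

Execution trace: 'S' (try body) → 'M' (except ValueError) → 'P' (finally) → 'U' (after the try/except). Output: SMPU

Answer: SMPU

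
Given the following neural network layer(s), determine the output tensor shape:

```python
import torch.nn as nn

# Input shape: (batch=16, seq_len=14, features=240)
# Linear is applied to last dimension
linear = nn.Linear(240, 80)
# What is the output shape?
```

Input: (16, 14, 240) -> Output: (16, 14, 80)

Answer: (16, 14, 80)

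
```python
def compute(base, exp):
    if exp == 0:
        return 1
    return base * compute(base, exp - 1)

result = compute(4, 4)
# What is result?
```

compute(4, 4) = 4 * 4 * 4 * 4 = 256

Answer: 256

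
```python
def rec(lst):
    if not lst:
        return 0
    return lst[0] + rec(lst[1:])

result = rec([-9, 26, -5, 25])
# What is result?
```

(-9) + 26 + (-5) + 25 + 0 = 37

Answer: 37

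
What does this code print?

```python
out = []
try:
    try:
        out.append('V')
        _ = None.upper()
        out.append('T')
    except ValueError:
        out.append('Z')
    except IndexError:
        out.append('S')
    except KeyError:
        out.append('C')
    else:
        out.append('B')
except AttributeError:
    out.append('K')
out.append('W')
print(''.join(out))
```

Execution trace: 'V' (try body) → 'K' (outer except AttributeError) → 'W' (after the try/except). Output: VKW

Answer: VKW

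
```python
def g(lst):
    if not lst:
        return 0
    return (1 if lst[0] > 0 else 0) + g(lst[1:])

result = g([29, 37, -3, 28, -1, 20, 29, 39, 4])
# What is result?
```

Count of positive elements in [29, 37, -3, 28, -1, 20, 29, 39, 4] = 7

Answer: 7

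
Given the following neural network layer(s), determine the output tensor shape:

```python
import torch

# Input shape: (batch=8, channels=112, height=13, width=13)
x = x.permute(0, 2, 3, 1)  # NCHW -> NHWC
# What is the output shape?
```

Input: (8, 112, 13, 13) -> Output: (8, 13, 13, 112)

Answer: (8, 13, 13, 112)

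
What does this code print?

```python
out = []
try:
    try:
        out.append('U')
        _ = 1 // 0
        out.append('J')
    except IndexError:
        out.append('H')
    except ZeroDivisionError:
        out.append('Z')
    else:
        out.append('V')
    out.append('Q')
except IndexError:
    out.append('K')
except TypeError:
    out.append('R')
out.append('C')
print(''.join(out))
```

Execution trace: 'U' (inner try body) → 'Z' (inner except ZeroDivisionError) → 'Q' (try body, no exception) → 'C' (after the try/except). Output: UZQC

Answer: UZQC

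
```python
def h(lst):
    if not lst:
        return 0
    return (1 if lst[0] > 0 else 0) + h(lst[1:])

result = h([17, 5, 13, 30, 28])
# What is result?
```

Count of positive elements in [17, 5, 13, 30, 28] = 5

Answer: 5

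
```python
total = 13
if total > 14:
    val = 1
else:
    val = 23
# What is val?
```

Trace:
`total = 13` → total = 13
`if total > 14: ...` → total > 14 is False, take else branch → val = 23
So val = 23

Answer: 23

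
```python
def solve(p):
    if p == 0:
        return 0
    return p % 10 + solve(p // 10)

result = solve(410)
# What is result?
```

Sum of digits of 410: 0 + 1 + 4 = 5

Answer: 5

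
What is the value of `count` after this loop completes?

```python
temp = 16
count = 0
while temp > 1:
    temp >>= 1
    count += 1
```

Count right shifts until 1
`count` takes the values: 0 → 1 → 2 → 3 → 4

Answer: 4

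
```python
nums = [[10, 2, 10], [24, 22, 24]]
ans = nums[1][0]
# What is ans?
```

Trace:
`nums = [[10, 2, 10], [24, 22, 24]]` → nums = [[10, 2, 10], [24, 22, 24]]
`ans = nums[1][0]` → ans = 24
So ans = 24

Answer: 24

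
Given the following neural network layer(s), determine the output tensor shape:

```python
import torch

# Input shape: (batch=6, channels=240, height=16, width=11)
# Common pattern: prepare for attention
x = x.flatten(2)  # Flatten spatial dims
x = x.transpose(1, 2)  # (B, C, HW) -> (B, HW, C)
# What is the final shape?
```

Input: (6, 240, 16, 11) -> after flatten(2): (6, 240, 176) -> Output: (6, 176, 240)

Answer: (6, 176, 240)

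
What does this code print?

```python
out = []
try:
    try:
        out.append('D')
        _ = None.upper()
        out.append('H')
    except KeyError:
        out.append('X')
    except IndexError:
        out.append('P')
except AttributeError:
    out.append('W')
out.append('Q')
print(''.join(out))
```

Execution trace: 'D' (try body) → 'W' (outer except AttributeError) → 'Q' (after the try/except). Output: DWQ

Answer: DWQ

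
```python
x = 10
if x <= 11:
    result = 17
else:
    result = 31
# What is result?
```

Trace:
`x = 10` → x = 10
`if x <= 11: ...` → x <= 11 is True → result = 17
So result = 17

Answer: 17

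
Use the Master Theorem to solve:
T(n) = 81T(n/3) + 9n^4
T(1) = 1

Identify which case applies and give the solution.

a=81, b=3, f(n)=9n^4. log_3(81) = 4. Since c=4 = 4, Case 2 applies: T(n) = Θ(n^log_b(a) · log n) = O(n^4 log n).

Answer: O(n^4 log n) - Case 2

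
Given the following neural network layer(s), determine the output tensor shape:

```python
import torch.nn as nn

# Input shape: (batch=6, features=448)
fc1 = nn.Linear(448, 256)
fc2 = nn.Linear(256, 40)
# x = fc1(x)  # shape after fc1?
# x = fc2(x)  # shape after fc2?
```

Input: (6, 448) -> after fc1: (6, 256) -> Output: (6, 40)

Answer: (6, 40)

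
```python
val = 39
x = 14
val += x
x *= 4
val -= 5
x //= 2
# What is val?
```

Trace:
`val = 39` → val = 39
`x = 14` → x = 14
`val += x` → val = 53
`x *= 4` → x = 56
`val -= 5` → val = 48
`x //= 2` → x = 28
So val = 48

Answer: 48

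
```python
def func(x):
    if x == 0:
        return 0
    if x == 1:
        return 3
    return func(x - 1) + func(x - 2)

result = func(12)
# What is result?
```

Build up from base cases: func(0)=0, func(1)=3, func(2)=3, func(3)=6, func(4)=9, func(5)=15, func(6)=24, ..., func(12)=432

Answer: 432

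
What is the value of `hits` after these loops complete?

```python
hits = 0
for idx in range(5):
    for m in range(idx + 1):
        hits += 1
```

Triangle: 1 + 2 + ... + 5
`hits` takes the values: 0 → 1 → 2 → 3 → 4 → 5 → 6 → 7 → 8 → 9 → 10 → 11 → 12 → 13 → 14 → 15

Answer: 15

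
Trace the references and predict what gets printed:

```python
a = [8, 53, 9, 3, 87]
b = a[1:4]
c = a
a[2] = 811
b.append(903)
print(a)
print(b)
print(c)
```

Key concept: slice vs alias.
Step by step:
`a = [8, 53, 9, 3, 87]` → a = [8, 53, 9, 3, 87]
`b = a[1:4]` → b = [53, 9, 3]
`c = a` → c = [8, 53, 9, 3, 87] (same object as a)
`a[2] = 811` → a = [8, 53, 811, 3, 87] (same object as c); c = [8, 53, 811, 3, 87] (same object as a)
`b.append(903)` → b = [53, 9, 3, 903]
`print(a)` → prints [8, 53, 811, 3, 87]
`print(b)` → prints [53, 9, 3, 903]
`print(c)` → prints [8, 53, 811, 3, 87]

Answer:
[8, 53, 811, 3, 87]
[53, 9, 3, 903]
[8, 53, 811, 3, 87]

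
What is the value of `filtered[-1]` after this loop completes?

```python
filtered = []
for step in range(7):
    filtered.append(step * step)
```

Last element of squares 0 to 6
`filtered` takes the values: [] → [0] → [0, 1] → [0, 1, 4] → [0, 1, 4, 9] → [0, 1, 4, 9, 16] → [0, 1, 4, 9, 16, 25] → [0, 1, 4, 9, 16, 25, 36]
So `filtered[-1]` = 36

Answer: 36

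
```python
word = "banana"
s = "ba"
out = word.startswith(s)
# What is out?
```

Trace:
`word = "banana"` → word = 'banana'
`s = "ba"` → s = 'ba'
`out = word.startswith(s)` → out = True
So out = True

Answer: True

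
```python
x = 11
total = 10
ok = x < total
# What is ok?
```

Trace:
`x = 11` → x = 11
`total = 10` → total = 10
`ok = x < total` → ok = False
So ok = False

Answer: False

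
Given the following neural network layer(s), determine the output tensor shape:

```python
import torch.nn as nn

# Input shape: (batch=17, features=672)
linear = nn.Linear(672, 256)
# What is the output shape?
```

Input: (17, 672) -> Output: (17, 256)

Answer: (17, 256)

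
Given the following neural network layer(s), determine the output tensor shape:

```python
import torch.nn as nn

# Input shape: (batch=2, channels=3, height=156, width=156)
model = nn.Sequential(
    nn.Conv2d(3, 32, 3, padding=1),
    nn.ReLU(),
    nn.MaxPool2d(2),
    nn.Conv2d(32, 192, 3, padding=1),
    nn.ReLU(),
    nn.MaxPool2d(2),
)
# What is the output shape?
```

Input: (2, 3, 156, 156) -> after first Conv2d: (2, 32, 156, 156) -> after first MaxPool2d: (2, 32, 78, 78) -> after second Conv2d: (2, 192, 78, 78) -> Output: (2, 192, 39, 39)

Answer: (2, 192, 39, 39)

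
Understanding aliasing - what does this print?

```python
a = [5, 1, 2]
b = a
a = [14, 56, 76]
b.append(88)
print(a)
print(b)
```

Key concept: rebinding vs mutation: a is rebound to a new list, b still points at the original.
Step by step:
`a = [5, 1, 2]` → a = [5, 1, 2]
`b = a` → b = [5, 1, 2] (same object as a)
`a = [14, 56, 76]` → a = [14, 56, 76]
`b.append(88)` → b = [5, 1, 2, 88]
`print(a)` → prints [14, 56, 76]
`print(b)` → prints [5, 1, 2, 88]

Answer:
[14, 56, 76]
[5, 1, 2, 88]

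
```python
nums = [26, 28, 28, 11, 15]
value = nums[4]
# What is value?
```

Trace:
`nums = [26, 28, 28, 11, 15]` → nums = [26, 28, 28, 11, 15]
`value = nums[4]` → value = 15
So value = 15

Answer: 15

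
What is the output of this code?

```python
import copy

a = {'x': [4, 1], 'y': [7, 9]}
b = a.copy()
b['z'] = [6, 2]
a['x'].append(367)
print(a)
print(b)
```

Key concept: shallow copy of dict with mutable values.
Step by step:
`a = {'x': [4, 1], 'y': [7, 9]}` → a = {'x': [4, 1], 'y': [7, 9]}
`b = a.copy()` → b = {'x': [4, 1], 'y': [7, 9]}
`b['z'] = [6, 2]` → b = {'x': [4, 1], 'y': [7, 9], 'z': [6, 2]}
`a['x'].append(367)` → a = {'x': [4, 1, 367], 'y': [7, 9]}; b = {'x': [4, 1, 367], 'y': [7, 9], 'z': [6, 2]}
`print(a)` → prints {'x': [4, 1, 367], 'y': [7, 9]}
`print(b)` → prints {'x': [4, 1, 367], 'y': [7, 9], 'z': [6, 2]}

Answer:
{'x': [4, 1, 367], 'y': [7, 9]}
{'x': [4, 1, 367], 'y': [7, 9], 'z': [6, 2]}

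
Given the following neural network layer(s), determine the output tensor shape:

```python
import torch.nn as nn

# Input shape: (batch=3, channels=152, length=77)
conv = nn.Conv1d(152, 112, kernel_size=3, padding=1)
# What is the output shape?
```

Input: (3, 152, 77) -> Output: (3, 112, 77)

Answer: (3, 112, 77)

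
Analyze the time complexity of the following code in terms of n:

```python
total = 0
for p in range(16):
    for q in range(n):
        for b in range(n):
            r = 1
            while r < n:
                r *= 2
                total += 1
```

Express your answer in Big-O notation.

Each loop level contributes: 1 × n × n × log n. Multiplying the contributions gives O(n^2 log n).

Answer: O(n^2 log n)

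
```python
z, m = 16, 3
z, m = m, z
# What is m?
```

Trace:
`z, m = 16, 3` → z = 16; m = 3
`z, m = m, z` → z = 3; m = 16
So m = 16

Answer: 16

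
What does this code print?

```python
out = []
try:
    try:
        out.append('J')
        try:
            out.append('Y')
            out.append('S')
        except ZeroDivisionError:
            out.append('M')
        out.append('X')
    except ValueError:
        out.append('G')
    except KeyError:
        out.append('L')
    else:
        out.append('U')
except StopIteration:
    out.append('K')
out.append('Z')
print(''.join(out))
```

Execution trace: 'J' (try body) → 'Y' (inner try body) → 'S' (inner try body, no exception) → 'X' (try body, no exception) → 'U' (else) → 'Z' (after the try/except). Output: JYSXUZ

Answer: JYSXUZ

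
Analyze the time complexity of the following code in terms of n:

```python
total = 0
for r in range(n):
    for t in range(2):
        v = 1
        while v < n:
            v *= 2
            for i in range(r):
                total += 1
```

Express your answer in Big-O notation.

Each loop level contributes: n × 1 × log n × n. Multiplying the contributions gives O(n^2 log n).

Answer: O(n^2 log n)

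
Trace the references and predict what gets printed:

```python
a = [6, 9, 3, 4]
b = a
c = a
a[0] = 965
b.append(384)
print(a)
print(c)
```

Key concept: multiple aliases.
Step by step:
`a = [6, 9, 3, 4]` → a = [6, 9, 3, 4]
`b = a` → b = [6, 9, 3, 4] (same object as a)
`c = a` → c = [6, 9, 3, 4] (same object as a, b)
`a[0] = 965` → a = [965, 9, 3, 4] (same object as b, c); b = [965, 9, 3, 4] (same object as a, c); c = [965, 9, 3, 4] (same object as a, b)
`b.append(384)` → a = [965, 9, 3, 4, 384] (same object as b, c); b = [965, 9, 3, 4, 384] (same object as a, c); c = [965, 9, 3, 4, 384] (same object as a, b)
`print(a)` → prints [965, 9, 3, 4, 384]
`print(c)` → prints [965, 9, 3, 4, 384]

Answer:
[965, 9, 3, 4, 384]
[965, 9, 3, 4, 384]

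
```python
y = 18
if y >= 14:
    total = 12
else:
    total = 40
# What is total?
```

Trace:
`y = 18` → y = 18
`if y >= 14: ...` → y >= 14 is True → total = 12
So total = 12

Answer: 12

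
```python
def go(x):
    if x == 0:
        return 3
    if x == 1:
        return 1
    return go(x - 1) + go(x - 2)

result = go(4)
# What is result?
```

Build up from base cases: go(0)=3, go(1)=1, go(2)=4, go(3)=5, go(4)=9

Answer: 9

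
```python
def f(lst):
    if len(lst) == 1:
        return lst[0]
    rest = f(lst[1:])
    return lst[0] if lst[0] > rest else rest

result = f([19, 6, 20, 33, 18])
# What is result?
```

Recursive max over [19, 6, 20, 33, 18] = 33

Answer: 33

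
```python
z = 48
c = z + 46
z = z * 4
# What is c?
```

Trace:
`z = 48` → z = 48
`c = z + 46` → c = 94
`z = z * 4` → z = 192
So c = 94

Answer: 94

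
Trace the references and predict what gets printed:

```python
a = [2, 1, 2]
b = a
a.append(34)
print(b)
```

Key concept: basic list aliasing.
Step by step:
`a = [2, 1, 2]` → a = [2, 1, 2]
`b = a` → b = [2, 1, 2] (same object as a)
`a.append(34)` → a = [2, 1, 2, 34] (same object as b); b = [2, 1, 2, 34] (same object as a)
`print(b)` → prints [2, 1, 2, 34]

Answer: [2, 1, 2, 34]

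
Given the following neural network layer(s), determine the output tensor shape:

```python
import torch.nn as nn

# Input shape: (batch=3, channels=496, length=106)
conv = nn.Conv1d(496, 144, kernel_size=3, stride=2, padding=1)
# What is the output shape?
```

Input: (3, 496, 106) -> Output: (3, 144, 53)

Answer: (3, 144, 53)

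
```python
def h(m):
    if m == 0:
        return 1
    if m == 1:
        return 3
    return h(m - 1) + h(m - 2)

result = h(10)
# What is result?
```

Build up from base cases: h(0)=1, h(1)=3, h(2)=4, h(3)=7, h(4)=11, h(5)=18, h(6)=29, ..., h(10)=199

Answer: 199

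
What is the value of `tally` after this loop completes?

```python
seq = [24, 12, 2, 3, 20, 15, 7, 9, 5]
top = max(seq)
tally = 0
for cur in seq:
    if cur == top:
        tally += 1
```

Count of max value 24 in [24, 12, 2, 3, 20, 15, 7, 9, 5]
`tally` takes the values: 0 → 1

Answer: 1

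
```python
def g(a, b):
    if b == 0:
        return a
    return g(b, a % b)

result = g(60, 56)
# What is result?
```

g(60, 56) -> g(56, 4) -> g(4, 0) -> 4

Answer: 4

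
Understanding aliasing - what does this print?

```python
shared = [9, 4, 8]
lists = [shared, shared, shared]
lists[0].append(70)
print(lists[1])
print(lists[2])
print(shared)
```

Key concept: list of same reference.
Step by step:
`shared = [9, 4, 8]` → shared = [9, 4, 8]
`lists = [shared, shared, shared]` → lists = [[9, 4, 8], [9, 4, 8], [9, 4, 8]]
`lists[0].append(70)` → shared = [9, 4, 8, 70]; lists = [[9, 4, 8, 70], [9, 4, 8, 70], [9, 4, 8, 70]]
`print(lists[1])` → prints [9, 4, 8, 70]
`print(lists[2])` → prints [9, 4, 8, 70]
`print(shared)` → prints [9, 4, 8, 70]

Answer:
[9, 4, 8, 70]
[9, 4, 8, 70]
[9, 4, 8, 70]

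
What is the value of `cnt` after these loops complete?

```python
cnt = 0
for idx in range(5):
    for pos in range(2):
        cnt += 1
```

5 * 2 = 10
`cnt` takes the values: 0 → 1 → 2 → 3 → 4 → 5 → 6 → 7 → 8 → 9 → 10

Answer: 10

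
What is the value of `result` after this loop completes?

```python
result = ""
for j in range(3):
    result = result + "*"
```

Repeat '*' 3 times
`result` takes the values: "" → "*" → "**" → "***"

Answer: "***"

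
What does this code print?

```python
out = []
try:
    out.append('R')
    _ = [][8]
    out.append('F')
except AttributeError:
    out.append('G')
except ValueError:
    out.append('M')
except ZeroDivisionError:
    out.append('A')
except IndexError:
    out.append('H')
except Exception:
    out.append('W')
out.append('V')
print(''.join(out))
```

Execution trace: 'R' (try body) → 'H' (except IndexError) → 'V' (after the try/except). Output: RHV

Answer: RHV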